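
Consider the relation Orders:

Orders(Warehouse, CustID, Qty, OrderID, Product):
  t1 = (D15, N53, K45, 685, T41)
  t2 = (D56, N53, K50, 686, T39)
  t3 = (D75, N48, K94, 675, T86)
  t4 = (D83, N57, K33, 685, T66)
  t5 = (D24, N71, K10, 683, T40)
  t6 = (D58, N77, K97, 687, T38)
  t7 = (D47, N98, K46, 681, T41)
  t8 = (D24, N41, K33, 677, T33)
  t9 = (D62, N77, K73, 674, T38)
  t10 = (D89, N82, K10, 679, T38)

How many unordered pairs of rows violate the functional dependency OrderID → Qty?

OrderID=685: violating pairs (1,4) — 1 pair.

1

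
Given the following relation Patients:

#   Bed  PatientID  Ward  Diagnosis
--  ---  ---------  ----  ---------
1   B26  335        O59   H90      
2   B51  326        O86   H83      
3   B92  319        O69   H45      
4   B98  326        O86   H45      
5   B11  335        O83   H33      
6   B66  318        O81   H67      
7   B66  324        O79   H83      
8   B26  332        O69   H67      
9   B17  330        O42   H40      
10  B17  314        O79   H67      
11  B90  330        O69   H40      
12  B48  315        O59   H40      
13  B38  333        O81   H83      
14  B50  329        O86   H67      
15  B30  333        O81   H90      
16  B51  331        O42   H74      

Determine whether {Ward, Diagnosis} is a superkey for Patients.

All 16 rows have distinct {Ward, Diagnosis} values, so {Ward, Diagnosis} → (all attributes) holds and {Ward, Diagnosis} is a superkey.

Yes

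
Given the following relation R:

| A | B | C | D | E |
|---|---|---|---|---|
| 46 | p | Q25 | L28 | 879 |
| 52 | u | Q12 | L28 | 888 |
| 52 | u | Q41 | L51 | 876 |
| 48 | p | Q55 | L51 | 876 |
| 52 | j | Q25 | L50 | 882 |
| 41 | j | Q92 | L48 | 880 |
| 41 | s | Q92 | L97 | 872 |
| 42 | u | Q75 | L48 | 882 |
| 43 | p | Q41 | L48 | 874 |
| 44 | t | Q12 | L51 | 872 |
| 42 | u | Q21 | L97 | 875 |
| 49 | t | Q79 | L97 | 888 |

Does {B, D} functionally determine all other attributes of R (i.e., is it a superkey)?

Yes

All 12 rows have distinct {B, D} values, so {B, D} → (all attributes) holds and {B, D} is a superkey.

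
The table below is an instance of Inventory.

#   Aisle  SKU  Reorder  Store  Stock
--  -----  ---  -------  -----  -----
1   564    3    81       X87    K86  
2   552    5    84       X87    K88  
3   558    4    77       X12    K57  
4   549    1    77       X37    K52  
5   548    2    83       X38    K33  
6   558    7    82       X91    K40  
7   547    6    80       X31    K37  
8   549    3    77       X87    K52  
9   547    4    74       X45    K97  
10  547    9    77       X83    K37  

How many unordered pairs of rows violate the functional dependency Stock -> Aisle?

Stock=K52: all 2 rows agree on Aisle — 0 pairs.
Stock=K37: all 2 rows agree on Aisle — 0 pairs.

0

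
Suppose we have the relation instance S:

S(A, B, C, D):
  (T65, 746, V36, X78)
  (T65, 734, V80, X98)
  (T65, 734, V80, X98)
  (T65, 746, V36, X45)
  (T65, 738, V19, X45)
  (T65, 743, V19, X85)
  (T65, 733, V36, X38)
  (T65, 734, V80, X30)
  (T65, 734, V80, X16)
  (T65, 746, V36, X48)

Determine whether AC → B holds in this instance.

No

(A=T65, C=V36): 4 rows → B takes values {746, 733} — violation
(A=T65, C=V80): 4 rows → B = 734, 734, 734, 734 ✓
(A=T65, C=V19): 2 rows → B takes values {738, 743} — violation
Two rows agree on AC but differ on B, so AC → B does not hold.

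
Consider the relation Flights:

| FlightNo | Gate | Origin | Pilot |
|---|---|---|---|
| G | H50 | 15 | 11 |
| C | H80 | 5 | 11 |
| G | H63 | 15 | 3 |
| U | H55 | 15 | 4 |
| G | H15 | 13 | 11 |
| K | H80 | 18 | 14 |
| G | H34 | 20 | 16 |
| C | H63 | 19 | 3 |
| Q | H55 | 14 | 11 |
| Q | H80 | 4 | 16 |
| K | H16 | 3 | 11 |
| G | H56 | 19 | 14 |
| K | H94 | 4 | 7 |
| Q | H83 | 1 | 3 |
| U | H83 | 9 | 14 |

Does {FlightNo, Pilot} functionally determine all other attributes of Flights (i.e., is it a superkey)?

No

Two distinct rows share (FlightNo=G, Pilot=11), so {FlightNo, Pilot} does not determine every attribute — not a superkey.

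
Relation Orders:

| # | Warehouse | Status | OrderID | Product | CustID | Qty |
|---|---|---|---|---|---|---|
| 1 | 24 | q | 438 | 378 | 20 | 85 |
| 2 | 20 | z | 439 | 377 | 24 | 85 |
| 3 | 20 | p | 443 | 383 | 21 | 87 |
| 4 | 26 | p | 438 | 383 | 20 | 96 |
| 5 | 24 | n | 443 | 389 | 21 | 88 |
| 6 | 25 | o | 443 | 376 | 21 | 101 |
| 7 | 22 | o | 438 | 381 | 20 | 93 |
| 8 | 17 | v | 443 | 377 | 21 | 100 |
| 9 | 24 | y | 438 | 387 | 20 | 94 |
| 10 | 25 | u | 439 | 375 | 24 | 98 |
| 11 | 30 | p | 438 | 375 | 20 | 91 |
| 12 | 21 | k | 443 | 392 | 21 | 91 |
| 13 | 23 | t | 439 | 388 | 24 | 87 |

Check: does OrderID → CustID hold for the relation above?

Yes

OrderID=438: rows 1, 4, 7, 9, 11 → CustID = 20, 20, 20, 20, 20 ✓
OrderID=439: rows 2, 10, 13 → CustID = 24, 24, 24 ✓
OrderID=443: rows 3, 5, 6, 8, 12 → CustID = 21, 21, 21, 21, 21 ✓
Every OrderID value is associated with a single CustID value, so OrderID → CustID holds.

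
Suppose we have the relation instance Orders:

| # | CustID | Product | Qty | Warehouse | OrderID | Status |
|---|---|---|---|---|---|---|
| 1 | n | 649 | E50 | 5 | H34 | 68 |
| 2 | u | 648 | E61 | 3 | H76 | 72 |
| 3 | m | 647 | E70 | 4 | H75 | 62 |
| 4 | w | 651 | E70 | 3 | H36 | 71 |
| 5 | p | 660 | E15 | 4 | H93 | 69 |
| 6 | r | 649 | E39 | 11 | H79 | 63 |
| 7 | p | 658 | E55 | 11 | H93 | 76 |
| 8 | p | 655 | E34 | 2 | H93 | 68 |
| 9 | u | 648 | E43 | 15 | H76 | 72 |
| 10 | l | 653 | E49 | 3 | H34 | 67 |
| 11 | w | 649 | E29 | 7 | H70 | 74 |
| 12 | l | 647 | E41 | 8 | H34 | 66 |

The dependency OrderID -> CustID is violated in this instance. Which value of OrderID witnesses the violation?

OrderID=H34: rows 1, 10, 12 → CustID takes values {n, l} — violation
OrderID=H76: rows 2, 9 → CustID = u, u ✓
OrderID=H75: row 3 → CustID = m ✓
OrderID=H36: row 4 → CustID = w ✓
OrderID=H93: rows 5, 7, 8 → CustID = p, p, p ✓
OrderID=H79: row 6 → CustID = r ✓
OrderID=H70: row 11 → CustID = w ✓
The only OrderID value with inconsistent CustID is OrderID=H34.

H34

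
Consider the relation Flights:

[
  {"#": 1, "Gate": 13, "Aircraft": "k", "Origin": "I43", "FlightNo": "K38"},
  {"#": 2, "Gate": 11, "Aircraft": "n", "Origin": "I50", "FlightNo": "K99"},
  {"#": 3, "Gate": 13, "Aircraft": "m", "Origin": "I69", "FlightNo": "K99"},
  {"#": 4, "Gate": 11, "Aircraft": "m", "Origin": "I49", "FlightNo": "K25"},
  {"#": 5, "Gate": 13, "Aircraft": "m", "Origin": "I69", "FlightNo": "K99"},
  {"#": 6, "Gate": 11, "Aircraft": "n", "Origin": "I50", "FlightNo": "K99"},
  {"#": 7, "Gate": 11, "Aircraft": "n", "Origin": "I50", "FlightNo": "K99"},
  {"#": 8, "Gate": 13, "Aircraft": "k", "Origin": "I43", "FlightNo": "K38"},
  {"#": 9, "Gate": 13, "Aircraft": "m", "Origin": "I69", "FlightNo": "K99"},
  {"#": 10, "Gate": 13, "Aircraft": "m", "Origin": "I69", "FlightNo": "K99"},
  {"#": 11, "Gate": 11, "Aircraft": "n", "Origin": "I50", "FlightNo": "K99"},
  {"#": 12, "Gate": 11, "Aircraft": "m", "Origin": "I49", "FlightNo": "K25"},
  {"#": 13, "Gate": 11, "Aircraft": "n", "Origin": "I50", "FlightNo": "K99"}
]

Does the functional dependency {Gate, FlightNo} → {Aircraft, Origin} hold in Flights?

(Gate=13, FlightNo=K38): rows 1, 8 → {Aircraft,Origin} = (k, I43), (k, I43) ✓
(Gate=11, FlightNo=K99): rows 2, 6, 7, 11, 13 → {Aircraft,Origin} = (n, I50), (n, I50), (n, I50), (n, I50), (n, I50) ✓
(Gate=13, FlightNo=K99): rows 3, 5, 9, 10 → {Aircraft,Origin} = (m, I69), (m, I69), (m, I69), (m, I69) ✓
(Gate=11, FlightNo=K25): rows 4, 12 → {Aircraft,Origin} = (m, I49), (m, I49) ✓
Every {Gate, FlightNo} value is associated with a single {Aircraft, Origin} value, so {Gate, FlightNo} → {Aircraft, Origin} holds.

Yes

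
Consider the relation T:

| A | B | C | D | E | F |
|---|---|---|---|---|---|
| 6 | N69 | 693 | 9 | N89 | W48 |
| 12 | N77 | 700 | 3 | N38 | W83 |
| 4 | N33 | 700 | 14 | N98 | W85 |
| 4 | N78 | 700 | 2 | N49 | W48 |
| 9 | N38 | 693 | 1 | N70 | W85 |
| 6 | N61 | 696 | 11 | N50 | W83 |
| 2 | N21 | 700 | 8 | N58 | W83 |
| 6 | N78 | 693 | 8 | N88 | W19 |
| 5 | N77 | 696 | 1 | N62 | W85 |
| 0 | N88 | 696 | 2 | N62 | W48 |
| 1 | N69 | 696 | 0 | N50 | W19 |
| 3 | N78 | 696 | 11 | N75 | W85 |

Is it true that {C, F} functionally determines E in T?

(C=693, F=W48): 1 row → E = N89 ✓
(C=700, F=W83): 2 rows → E takes values {N38, N58} — violation
(C=700, F=W85): 1 row → E = N98 ✓
(C=700, F=W48): 1 row → E = N49 ✓
(C=693, F=W85): 1 row → E = N70 ✓
(C=696, F=W83): 1 row → E = N50 ✓
(C=693, F=W19): 1 row → E = N88 ✓
(C=696, F=W85): 2 rows → E takes values {N62, N75} — violation
(C=696, F=W48): 1 row → E = N62 ✓
(C=696, F=W19): 1 row → E = N50 ✓
Two rows agree on {C, F} but differ on E, so {C, F} → E does not hold.

No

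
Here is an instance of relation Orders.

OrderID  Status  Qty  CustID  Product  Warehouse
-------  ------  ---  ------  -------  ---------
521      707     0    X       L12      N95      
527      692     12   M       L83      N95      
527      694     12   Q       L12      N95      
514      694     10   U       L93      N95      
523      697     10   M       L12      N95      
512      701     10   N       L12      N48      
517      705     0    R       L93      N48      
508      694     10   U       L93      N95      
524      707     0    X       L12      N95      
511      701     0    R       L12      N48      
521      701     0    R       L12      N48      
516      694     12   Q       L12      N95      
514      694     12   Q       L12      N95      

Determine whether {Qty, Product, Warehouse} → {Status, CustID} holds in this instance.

Yes

(Qty=0, Product=L12, Warehouse=N95): 2 rows → {Status,CustID} = (707, X), (707, X) ✓
(Qty=12, Product=L83, Warehouse=N95): 1 row → {Status,CustID} = (692, M) ✓
(Qty=12, Product=L12, Warehouse=N95): 3 rows → {Status,CustID} = (694, Q), (694, Q), (694, Q) ✓
(Qty=10, Product=L93, Warehouse=N95): 2 rows → {Status,CustID} = (694, U), (694, U) ✓
(Qty=10, Product=L12, Warehouse=N95): 1 row → {Status,CustID} = (697, M) ✓
(Qty=10, Product=L12, Warehouse=N48): 1 row → {Status,CustID} = (701, N) ✓
(Qty=0, Product=L93, Warehouse=N48): 1 row → {Status,CustID} = (705, R) ✓
(Qty=0, Product=L12, Warehouse=N48): 2 rows → {Status,CustID} = (701, R), (701, R) ✓
Every {Qty, Product, Warehouse} value is associated with a single {Status, CustID} value, so {Qty, Product, Warehouse} → {Status, CustID} holds.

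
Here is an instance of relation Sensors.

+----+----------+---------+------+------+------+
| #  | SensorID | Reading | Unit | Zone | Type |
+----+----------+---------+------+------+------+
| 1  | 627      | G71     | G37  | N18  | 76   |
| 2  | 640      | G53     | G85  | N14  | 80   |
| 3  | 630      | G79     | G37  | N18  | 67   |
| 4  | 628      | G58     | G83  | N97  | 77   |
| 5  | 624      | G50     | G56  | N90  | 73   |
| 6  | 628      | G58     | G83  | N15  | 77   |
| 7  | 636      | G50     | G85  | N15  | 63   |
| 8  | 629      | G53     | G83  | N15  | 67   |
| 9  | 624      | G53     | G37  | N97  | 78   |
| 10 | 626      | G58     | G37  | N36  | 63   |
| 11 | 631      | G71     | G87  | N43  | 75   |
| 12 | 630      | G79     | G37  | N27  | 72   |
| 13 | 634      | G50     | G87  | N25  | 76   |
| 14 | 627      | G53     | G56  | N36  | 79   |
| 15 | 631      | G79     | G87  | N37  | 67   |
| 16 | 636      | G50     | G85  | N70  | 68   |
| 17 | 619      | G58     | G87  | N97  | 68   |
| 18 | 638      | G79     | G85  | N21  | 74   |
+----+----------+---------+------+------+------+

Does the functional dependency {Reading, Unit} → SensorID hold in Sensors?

Yes

(Reading=G71, Unit=G37): row 1 → SensorID = 627 ✓
(Reading=G53, Unit=G85): row 2 → SensorID = 640 ✓
(Reading=G79, Unit=G37): rows 3, 12 → SensorID = 630, 630 ✓
(Reading=G58, Unit=G83): rows 4, 6 → SensorID = 628, 628 ✓
(Reading=G50, Unit=G56): row 5 → SensorID = 624 ✓
(Reading=G50, Unit=G85): rows 7, 16 → SensorID = 636, 636 ✓
(Reading=G53, Unit=G83): row 8 → SensorID = 629 ✓
(Reading=G53, Unit=G37): row 9 → SensorID = 624 ✓
(Reading=G58, Unit=G37): row 10 → SensorID = 626 ✓
(Reading=G71, Unit=G87): row 11 → SensorID = 631 ✓
(Reading=G50, Unit=G87): row 13 → SensorID = 634 ✓
(Reading=G53, Unit=G56): row 14 → SensorID = 627 ✓
(Reading=G79, Unit=G87): row 15 → SensorID = 631 ✓
(Reading=G58, Unit=G87): row 17 → SensorID = 619 ✓
(Reading=G79, Unit=G85): row 18 → SensorID = 638 ✓
Every {Reading, Unit} value is associated with a single SensorID value, so {Reading, Unit} → SensorID holds.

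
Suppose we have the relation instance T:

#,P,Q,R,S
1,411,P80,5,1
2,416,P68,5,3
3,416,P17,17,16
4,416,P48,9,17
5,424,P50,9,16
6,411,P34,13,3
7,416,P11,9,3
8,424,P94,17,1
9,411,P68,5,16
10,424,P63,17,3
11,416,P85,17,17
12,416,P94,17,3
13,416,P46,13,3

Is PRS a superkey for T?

All 13 rows have distinct PRS values, so PRS → (all attributes) holds and PRS is a superkey.

Yes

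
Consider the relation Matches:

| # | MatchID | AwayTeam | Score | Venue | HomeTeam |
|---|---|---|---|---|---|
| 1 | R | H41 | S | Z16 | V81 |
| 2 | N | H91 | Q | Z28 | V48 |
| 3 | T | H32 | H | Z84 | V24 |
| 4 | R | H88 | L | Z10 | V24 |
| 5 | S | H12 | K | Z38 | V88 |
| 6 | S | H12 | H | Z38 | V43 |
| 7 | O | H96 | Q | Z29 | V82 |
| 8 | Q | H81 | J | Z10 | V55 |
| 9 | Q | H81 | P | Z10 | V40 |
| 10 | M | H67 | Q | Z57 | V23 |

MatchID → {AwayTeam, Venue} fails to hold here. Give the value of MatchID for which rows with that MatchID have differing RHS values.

R

MatchID=R: rows 1, 4 → {AwayTeam,Venue} takes values {(H41, Z16), (H88, Z10)} — violation
MatchID=N: row 2 → {AwayTeam,Venue} = (H91, Z28) ✓
MatchID=T: row 3 → {AwayTeam,Venue} = (H32, Z84) ✓
MatchID=S: rows 5, 6 → {AwayTeam,Venue} = (H12, Z38), (H12, Z38) ✓
MatchID=O: row 7 → {AwayTeam,Venue} = (H96, Z29) ✓
MatchID=Q: rows 8, 9 → {AwayTeam,Venue} = (H81, Z10), (H81, Z10) ✓
MatchID=M: row 10 → {AwayTeam,Venue} = (H67, Z57) ✓
The only MatchID value with inconsistent RHS is MatchID=R.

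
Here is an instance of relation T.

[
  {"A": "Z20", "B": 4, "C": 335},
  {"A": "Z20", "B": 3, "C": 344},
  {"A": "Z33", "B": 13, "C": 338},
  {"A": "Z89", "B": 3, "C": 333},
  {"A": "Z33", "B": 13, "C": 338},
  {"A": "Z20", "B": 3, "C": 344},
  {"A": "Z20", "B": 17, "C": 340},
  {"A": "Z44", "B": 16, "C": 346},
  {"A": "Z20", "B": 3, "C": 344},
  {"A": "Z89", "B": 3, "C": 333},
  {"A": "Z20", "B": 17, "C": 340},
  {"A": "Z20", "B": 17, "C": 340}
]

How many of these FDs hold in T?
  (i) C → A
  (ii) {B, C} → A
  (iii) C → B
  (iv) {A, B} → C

(i) C → A: every LHS value maps to a single RHS value — holds.
(ii) {B, C} → A: every LHS value maps to a single RHS value — holds.
(iii) C → B: every LHS value maps to a single RHS value — holds.
(iv) {A, B} → C: every LHS value maps to a single RHS value — holds.
4 of the 4 dependencies hold.

4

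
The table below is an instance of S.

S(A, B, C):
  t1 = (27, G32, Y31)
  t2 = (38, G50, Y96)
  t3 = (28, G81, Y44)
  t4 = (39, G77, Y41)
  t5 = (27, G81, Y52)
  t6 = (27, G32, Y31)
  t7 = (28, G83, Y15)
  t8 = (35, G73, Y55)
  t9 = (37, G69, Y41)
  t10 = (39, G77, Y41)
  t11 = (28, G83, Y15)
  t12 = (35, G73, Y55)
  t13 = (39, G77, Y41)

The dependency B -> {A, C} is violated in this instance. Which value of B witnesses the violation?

B=G32: rows 1, 6 → {A,C} = (27, Y31), (27, Y31) ✓
B=G50: row 2 → {A,C} = (38, Y96) ✓
B=G81: rows 3, 5 → {A,C} takes values {(28, Y44), (27, Y52)} — violation
B=G77: rows 4, 10, 13 → {A,C} = (39, Y41), (39, Y41), (39, Y41) ✓
B=G83: rows 7, 11 → {A,C} = (28, Y15), (28, Y15) ✓
B=G73: rows 8, 12 → {A,C} = (35, Y55), (35, Y55) ✓
B=G69: row 9 → {A,C} = (37, Y41) ✓
The only B value with inconsistent RHS is B=G81.

G81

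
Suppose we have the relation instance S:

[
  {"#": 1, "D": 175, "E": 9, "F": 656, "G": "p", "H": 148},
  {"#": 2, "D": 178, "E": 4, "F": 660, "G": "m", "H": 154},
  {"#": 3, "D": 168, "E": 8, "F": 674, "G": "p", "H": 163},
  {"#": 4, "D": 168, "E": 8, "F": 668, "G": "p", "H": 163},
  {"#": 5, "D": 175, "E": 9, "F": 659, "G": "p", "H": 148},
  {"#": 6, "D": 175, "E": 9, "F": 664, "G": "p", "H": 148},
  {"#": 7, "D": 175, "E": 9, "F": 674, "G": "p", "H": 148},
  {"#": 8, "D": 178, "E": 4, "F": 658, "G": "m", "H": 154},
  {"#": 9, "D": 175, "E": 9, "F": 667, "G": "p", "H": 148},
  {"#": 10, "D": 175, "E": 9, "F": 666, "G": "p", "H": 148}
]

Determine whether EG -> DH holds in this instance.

Yes

(E=9, G=p): rows 1, 5, 6, 7, 9, 10 → {D,H} = (175, 148), (175, 148), (175, 148), (175, 148), (175, 148), (175, 148) ✓
(E=4, G=m): rows 2, 8 → {D,H} = (178, 154), (178, 154) ✓
(E=8, G=p): rows 3, 4 → {D,H} = (168, 163), (168, 163) ✓
Every EG value is associated with a single DH value, so EG -> DH holds.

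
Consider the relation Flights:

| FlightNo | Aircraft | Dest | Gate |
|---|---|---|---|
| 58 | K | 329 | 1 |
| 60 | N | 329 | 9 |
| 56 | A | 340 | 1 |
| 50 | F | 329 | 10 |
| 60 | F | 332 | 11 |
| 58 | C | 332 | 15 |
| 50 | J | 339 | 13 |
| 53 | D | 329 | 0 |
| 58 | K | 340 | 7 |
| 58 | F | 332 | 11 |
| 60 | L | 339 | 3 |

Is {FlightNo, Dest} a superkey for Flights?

Two distinct rows share (FlightNo=58, Dest=332), so {FlightNo, Dest} does not determine every attribute — not a superkey.

No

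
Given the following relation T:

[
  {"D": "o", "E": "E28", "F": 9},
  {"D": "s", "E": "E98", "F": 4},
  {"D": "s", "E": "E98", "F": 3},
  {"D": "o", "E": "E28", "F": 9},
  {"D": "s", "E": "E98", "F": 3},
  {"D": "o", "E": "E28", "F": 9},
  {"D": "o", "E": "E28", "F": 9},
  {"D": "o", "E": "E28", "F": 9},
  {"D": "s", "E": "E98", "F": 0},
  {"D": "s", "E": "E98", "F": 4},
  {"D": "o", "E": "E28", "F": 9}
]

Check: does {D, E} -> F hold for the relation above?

No

(D=o, E=E28): 6 rows → F = 9, 9, 9, 9, 9, 9 ✓
(D=s, E=E98): 5 rows → F takes values {4, 3, 0} — violation
Two rows agree on {D, E} but differ on F, so {D, E} -> F does not hold.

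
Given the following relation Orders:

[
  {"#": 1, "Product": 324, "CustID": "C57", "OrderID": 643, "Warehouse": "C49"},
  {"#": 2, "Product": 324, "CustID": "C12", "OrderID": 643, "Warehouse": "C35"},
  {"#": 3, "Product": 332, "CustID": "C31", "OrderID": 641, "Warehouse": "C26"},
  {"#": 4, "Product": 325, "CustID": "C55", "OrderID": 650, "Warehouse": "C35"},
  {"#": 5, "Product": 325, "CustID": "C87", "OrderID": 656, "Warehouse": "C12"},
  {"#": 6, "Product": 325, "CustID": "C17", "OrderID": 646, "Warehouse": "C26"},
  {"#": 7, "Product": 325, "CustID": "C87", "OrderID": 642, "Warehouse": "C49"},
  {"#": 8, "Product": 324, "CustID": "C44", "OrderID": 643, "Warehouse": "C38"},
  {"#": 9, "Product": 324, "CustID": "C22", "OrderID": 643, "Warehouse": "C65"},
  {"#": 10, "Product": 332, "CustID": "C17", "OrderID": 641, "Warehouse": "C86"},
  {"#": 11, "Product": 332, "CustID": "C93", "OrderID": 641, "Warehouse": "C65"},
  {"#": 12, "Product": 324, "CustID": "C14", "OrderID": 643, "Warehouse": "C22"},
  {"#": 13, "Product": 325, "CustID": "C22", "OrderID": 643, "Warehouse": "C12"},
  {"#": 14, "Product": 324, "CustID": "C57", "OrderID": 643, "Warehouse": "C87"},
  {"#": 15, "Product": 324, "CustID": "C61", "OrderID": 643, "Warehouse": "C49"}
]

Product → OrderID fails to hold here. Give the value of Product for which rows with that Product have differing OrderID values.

325

Product=324: rows 1, 2, 8, 9, 12, 14, 15 → OrderID = 643, 643, 643, 643, 643, 643, 643 ✓
Product=332: rows 3, 10, 11 → OrderID = 641, 641, 641 ✓
Product=325: rows 4, 5, 6, 7, 13 → OrderID takes values {650, 656, 646, 642, 643} — violation
The only Product value with inconsistent OrderID is Product=325.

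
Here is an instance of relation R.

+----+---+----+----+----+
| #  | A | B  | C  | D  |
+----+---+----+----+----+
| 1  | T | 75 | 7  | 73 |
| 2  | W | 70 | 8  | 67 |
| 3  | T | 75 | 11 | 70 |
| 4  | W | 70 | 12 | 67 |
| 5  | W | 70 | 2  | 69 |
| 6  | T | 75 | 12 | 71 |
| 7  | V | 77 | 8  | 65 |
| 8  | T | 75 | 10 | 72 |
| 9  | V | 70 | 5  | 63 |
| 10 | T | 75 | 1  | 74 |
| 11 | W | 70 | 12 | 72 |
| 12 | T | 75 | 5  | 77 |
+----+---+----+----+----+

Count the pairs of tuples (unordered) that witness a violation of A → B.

A=T: all 6 rows agree on B — 0 pairs.
A=W: all 4 rows agree on B — 0 pairs.
A=V: violating pairs (7,9) — 1 pair.

1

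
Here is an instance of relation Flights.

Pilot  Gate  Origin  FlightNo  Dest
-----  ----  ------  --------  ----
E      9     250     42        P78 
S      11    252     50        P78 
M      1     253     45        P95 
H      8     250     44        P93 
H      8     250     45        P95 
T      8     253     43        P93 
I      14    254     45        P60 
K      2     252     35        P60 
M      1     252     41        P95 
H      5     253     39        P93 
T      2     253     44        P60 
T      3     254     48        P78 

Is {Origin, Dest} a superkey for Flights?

No

Two distinct rows share (Origin=253, Dest=P93), so {Origin, Dest} does not determine every attribute — not a superkey.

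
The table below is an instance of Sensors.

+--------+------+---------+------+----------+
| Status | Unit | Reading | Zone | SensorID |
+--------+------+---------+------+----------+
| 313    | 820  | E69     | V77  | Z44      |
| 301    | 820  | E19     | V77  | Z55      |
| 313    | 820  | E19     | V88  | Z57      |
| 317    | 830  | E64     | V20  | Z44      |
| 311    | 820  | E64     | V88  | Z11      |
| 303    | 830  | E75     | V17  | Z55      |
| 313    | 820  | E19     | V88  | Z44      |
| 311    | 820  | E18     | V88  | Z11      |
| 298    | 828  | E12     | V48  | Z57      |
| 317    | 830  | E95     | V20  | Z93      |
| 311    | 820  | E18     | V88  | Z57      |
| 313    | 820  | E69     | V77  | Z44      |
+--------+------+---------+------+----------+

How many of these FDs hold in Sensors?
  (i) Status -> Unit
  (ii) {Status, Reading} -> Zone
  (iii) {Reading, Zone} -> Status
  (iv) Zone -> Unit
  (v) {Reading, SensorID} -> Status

(i) Status -> Unit: every LHS value maps to a single RHS value — holds.
(ii) {Status, Reading} -> Zone: every LHS value maps to a single RHS value — holds.
(iii) {Reading, Zone} -> Status: every LHS value maps to a single RHS value — holds.
(iv) Zone -> Unit: every LHS value maps to a single RHS value — holds.
(v) {Reading, SensorID} -> Status: every LHS value maps to a single RHS value — holds.
5 of the 5 dependencies hold.

5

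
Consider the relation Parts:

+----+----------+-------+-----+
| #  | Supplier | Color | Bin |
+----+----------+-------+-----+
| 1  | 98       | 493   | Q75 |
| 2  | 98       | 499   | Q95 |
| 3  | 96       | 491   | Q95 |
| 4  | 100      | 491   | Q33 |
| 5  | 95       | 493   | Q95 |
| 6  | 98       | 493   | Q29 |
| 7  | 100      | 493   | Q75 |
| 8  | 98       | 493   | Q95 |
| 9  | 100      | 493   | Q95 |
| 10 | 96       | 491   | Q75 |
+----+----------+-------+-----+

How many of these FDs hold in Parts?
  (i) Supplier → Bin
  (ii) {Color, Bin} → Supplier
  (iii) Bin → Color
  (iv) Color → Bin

(i) Supplier → Bin: Supplier=98: rows 1, 2, 6, 8 → Bin takes values {Q75, Q95, Q29} — violation; Supplier=96: rows 3, 10 → Bin takes values {Q95, Q75} — violation; Supplier=100: rows 4, 7, 9 → Bin takes values {Q33, Q75, Q95} — violation — fails.
(ii) {Color, Bin} → Supplier: (Color=493, Bin=Q75): rows 1, 7 → Supplier takes values {98, 100} — violation; (Color=493, Bin=Q95): rows 5, 8, 9 → Supplier takes values {95, 98, 100} — violation — fails.
(iii) Bin → Color: Bin=Q75: rows 1, 7, 10 → Color takes values {493, 491} — violation; Bin=Q95: rows 2, 3, 5, 8, 9 → Color takes values {499, 491, 493} — violation — fails.
(iv) Color → Bin: Color=493: rows 1, 5, 6, 7, 8, 9 → Bin takes values {Q75, Q95, Q29} — violation; Color=491: rows 3, 4, 10 → Bin takes values {Q95, Q33, Q75} — violation — fails.
None of the 4 dependencies hold.

0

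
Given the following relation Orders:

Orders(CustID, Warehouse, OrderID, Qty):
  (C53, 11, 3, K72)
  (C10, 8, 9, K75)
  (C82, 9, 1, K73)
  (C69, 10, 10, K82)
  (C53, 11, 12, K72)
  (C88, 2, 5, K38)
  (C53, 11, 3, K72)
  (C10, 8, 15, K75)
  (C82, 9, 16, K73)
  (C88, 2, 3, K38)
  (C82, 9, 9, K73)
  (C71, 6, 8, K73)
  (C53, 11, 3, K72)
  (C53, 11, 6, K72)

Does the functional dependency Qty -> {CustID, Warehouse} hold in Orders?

Qty=K72: 5 rows → {CustID,Warehouse} = (C53, 11), (C53, 11), (C53, 11), (C53, 11), (C53, 11) ✓
Qty=K75: 2 rows → {CustID,Warehouse} = (C10, 8), (C10, 8) ✓
Qty=K73: 4 rows → {CustID,Warehouse} takes values {(C82, 9), (C71, 6)} — violation
Qty=K82: 1 row → {CustID,Warehouse} = (C69, 10) ✓
Qty=K38: 2 rows → {CustID,Warehouse} = (C88, 2), (C88, 2) ✓
Two rows agree on Qty but differ on {CustID, Warehouse}, so Qty -> {CustID, Warehouse} does not hold.

No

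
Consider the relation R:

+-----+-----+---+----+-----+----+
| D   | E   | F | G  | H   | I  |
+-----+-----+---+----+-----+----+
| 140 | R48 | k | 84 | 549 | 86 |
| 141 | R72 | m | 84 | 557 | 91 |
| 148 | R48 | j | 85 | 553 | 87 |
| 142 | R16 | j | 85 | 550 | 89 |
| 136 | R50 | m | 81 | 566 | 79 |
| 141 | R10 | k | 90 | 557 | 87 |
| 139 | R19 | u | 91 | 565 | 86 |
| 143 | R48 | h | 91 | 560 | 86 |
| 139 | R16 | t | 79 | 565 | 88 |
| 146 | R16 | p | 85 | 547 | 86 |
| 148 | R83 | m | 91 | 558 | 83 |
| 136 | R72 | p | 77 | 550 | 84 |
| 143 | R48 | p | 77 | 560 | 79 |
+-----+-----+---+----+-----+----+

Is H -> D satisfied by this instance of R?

No

H=549: 1 row → D = 140 ✓
H=557: 2 rows → D = 141, 141 ✓
H=553: 1 row → D = 148 ✓
H=550: 2 rows → D takes values {142, 136} — violation
H=566: 1 row → D = 136 ✓
H=565: 2 rows → D = 139, 139 ✓
H=560: 2 rows → D = 143, 143 ✓
H=547: 1 row → D = 146 ✓
H=558: 1 row → D = 148 ✓
Two rows agree on H but differ on D, so H -> D does not hold.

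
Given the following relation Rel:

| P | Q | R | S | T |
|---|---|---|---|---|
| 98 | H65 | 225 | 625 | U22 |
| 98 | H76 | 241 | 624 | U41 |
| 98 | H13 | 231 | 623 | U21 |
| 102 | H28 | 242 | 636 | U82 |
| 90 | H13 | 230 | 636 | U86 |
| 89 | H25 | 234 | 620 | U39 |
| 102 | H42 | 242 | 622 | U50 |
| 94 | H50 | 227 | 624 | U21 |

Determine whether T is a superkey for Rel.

Two distinct rows share T=U21, so T does not determine every attribute — not a superkey.

No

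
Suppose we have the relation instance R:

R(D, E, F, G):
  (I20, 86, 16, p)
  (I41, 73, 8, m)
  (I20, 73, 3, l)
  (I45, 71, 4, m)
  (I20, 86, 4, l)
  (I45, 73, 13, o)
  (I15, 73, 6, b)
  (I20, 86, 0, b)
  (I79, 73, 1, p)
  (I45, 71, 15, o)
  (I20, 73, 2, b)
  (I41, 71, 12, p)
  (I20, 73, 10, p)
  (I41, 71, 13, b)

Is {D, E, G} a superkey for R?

All 14 rows have distinct {D, E, G} values, so {D, E, G} → (all attributes) holds and {D, E, G} is a superkey.

Yes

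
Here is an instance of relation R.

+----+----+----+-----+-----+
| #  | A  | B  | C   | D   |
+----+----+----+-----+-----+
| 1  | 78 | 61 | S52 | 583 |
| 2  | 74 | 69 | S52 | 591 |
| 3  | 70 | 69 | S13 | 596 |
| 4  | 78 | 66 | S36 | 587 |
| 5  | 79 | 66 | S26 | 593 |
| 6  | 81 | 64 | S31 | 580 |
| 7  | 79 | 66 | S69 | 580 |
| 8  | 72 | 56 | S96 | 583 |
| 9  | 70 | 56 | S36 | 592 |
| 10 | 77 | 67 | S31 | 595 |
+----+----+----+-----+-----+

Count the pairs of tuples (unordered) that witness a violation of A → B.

A=78: violating pairs (1,4) — 1 pair.
A=70: violating pairs (3,9) — 1 pair.
A=79: all 2 rows agree on B — 0 pairs.

2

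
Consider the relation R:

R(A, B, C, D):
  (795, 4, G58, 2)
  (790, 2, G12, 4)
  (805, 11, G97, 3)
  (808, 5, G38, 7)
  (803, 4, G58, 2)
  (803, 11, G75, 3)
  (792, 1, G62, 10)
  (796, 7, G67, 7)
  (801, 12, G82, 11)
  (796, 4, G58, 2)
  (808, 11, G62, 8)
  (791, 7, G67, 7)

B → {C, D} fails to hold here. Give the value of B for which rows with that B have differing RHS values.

11

B=4: 3 rows → {C,D} = (G58, 2), (G58, 2), (G58, 2) ✓
B=2: 1 row → {C,D} = (G12, 4) ✓
B=11: 3 rows → {C,D} takes values {(G97, 3), (G75, 3), (G62, 8)} — violation
B=5: 1 row → {C,D} = (G38, 7) ✓
B=1: 1 row → {C,D} = (G62, 10) ✓
B=7: 2 rows → {C,D} = (G67, 7), (G67, 7) ✓
B=12: 1 row → {C,D} = (G82, 11) ✓
The only B value with inconsistent RHS is B=11.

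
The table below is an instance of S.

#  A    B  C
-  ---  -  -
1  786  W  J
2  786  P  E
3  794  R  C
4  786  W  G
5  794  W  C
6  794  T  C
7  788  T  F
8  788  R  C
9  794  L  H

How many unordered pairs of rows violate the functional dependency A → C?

A=786: violating pairs (1,2), (1,4), (2,4) — 3 pairs.
A=794: violating pairs (3,9), (5,9), (6,9) — 3 pairs.
A=788: violating pairs (7,8) — 1 pair.

7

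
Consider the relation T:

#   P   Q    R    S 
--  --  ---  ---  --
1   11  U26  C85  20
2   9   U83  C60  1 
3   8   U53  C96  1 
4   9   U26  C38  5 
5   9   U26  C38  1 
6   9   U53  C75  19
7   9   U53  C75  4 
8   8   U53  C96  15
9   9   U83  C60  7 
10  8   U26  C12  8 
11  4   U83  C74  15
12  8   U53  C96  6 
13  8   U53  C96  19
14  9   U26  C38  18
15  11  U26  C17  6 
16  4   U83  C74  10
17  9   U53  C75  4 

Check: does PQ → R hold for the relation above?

(P=11, Q=U26): rows 1, 15 → R takes values {C85, C17} — violation
(P=9, Q=U83): rows 2, 9 → R = C60, C60 ✓
(P=8, Q=U53): rows 3, 8, 12, 13 → R = C96, C96, C96, C96 ✓
(P=9, Q=U26): rows 4, 5, 14 → R = C38, C38, C38 ✓
(P=9, Q=U53): rows 6, 7, 17 → R = C75, C75, C75 ✓
(P=8, Q=U26): row 10 → R = C12 ✓
(P=4, Q=U83): rows 11, 16 → R = C74, C74 ✓
Two rows agree on PQ but differ on R, so PQ → R does not hold.

No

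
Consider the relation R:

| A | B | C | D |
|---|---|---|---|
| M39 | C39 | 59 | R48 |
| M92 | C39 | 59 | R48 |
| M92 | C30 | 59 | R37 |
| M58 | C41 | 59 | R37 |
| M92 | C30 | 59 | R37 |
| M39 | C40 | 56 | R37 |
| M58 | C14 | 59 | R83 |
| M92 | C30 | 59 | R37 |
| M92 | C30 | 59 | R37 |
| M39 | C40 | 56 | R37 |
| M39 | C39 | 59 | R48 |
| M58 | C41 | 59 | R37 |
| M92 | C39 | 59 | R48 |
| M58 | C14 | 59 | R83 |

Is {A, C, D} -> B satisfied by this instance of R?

(A=M39, C=59, D=R48): 2 rows → B = C39, C39 ✓
(A=M92, C=59, D=R48): 2 rows → B = C39, C39 ✓
(A=M92, C=59, D=R37): 4 rows → B = C30, C30, C30, C30 ✓
(A=M58, C=59, D=R37): 2 rows → B = C41, C41 ✓
(A=M39, C=56, D=R37): 2 rows → B = C40, C40 ✓
(A=M58, C=59, D=R83): 2 rows → B = C14, C14 ✓
Every {A, C, D} value is associated with a single B value, so {A, C, D} -> B holds.

Yes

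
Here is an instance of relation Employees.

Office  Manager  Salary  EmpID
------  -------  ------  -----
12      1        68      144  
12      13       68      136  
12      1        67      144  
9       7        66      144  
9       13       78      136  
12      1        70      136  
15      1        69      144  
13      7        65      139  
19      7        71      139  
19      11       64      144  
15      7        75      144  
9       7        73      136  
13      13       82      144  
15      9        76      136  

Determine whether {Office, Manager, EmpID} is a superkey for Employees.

Two distinct rows share (Office=12, Manager=1, EmpID=144), so {Office, Manager, EmpID} does not determine every attribute — not a superkey.

No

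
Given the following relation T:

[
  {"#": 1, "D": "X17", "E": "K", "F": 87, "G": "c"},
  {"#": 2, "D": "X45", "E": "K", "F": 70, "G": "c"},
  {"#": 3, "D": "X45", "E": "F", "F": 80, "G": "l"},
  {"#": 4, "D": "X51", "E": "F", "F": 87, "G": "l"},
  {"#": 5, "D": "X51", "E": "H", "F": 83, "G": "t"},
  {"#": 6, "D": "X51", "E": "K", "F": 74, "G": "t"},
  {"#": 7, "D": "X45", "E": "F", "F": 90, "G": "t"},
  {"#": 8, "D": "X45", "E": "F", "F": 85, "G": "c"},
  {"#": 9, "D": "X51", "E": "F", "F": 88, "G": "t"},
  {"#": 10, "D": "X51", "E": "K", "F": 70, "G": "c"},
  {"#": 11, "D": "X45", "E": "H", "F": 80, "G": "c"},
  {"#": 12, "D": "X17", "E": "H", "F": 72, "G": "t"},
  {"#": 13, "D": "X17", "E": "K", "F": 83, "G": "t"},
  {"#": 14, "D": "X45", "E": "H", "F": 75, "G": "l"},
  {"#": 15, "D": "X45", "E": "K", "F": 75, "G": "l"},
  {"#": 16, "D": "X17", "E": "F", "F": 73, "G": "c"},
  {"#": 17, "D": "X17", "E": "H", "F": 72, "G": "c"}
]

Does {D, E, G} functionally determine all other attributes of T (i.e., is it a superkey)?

Yes

All 17 rows have distinct {D, E, G} values, so {D, E, G} → (all attributes) holds and {D, E, G} is a superkey.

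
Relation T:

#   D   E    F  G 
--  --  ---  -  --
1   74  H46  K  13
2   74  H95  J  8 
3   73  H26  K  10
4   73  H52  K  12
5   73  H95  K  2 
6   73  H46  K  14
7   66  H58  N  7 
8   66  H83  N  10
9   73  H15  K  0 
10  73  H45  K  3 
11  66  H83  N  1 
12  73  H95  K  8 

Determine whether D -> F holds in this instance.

No

D=74: rows 1, 2 → F takes values {K, J} — violation
D=73: rows 3, 4, 5, 6, 9, 10, 12 → F = K, K, K, K, K, K, K ✓
D=66: rows 7, 8, 11 → F = N, N, N ✓
Two rows agree on D but differ on F, so D -> F does not hold.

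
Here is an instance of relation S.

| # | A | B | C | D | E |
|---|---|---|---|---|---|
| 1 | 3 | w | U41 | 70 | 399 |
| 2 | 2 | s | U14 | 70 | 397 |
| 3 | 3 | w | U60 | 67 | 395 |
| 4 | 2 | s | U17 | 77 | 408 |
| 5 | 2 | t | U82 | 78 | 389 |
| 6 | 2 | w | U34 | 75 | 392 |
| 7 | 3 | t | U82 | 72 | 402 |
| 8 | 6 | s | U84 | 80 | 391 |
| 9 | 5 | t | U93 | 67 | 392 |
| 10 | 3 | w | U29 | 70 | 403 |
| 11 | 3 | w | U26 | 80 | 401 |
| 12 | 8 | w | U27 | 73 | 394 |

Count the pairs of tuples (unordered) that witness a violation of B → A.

B=w: violating pairs (1,6), (1,12), (3,6), (3,12), (6,10), (6,11), (6,12), (10,12), (11,12) — 9 pairs.
B=s: violating pairs (2,8), (4,8) — 2 pairs.
B=t: violating pairs (5,7), (5,9), (7,9) — 3 pairs.

14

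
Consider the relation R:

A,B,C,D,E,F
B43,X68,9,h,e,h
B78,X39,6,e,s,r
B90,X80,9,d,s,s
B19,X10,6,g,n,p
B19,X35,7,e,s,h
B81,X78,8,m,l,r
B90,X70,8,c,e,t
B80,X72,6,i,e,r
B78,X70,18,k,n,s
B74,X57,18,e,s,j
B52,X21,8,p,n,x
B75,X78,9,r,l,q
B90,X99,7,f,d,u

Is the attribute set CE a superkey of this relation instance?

All 13 rows have distinct CE values, so CE → (all attributes) holds and CE is a superkey.

Yes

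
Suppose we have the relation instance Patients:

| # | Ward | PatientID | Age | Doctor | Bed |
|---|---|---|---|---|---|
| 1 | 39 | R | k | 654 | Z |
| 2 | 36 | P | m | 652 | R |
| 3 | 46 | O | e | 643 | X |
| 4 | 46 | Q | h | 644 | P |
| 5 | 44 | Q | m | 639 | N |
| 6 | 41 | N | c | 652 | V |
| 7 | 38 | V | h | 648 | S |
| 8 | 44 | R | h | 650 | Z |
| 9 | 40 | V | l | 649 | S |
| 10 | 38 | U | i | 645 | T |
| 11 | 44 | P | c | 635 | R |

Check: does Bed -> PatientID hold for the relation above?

Yes

Bed=Z: rows 1, 8 → PatientID = R, R ✓
Bed=R: rows 2, 11 → PatientID = P, P ✓
Bed=X: row 3 → PatientID = O ✓
Bed=P: row 4 → PatientID = Q ✓
Bed=N: row 5 → PatientID = Q ✓
Bed=V: row 6 → PatientID = N ✓
Bed=S: rows 7, 9 → PatientID = V, V ✓
Bed=T: row 10 → PatientID = U ✓
Every Bed value is associated with a single PatientID value, so Bed -> PatientID holds.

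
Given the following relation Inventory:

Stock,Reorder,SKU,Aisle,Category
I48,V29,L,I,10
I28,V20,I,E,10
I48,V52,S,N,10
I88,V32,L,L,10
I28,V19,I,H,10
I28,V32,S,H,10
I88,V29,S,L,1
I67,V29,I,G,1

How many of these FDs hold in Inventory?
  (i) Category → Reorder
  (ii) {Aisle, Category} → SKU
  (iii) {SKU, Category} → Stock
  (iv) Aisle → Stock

1

(i) Category → Reorder: Category=10: 6 rows → Reorder takes values {V29, V20, V52, V32, V19} — violation — fails.
(ii) {Aisle, Category} → SKU: (Aisle=H, Category=10): 2 rows → SKU takes values {I, S} — violation — fails.
(iii) {SKU, Category} → Stock: (SKU=L, Category=10): 2 rows → Stock takes values {I48, I88} — violation; (SKU=S, Category=10): 2 rows → Stock takes values {I48, I28} — violation — fails.
(iv) Aisle → Stock: every LHS value maps to a single RHS value — holds.
1 of the 4 dependencies holds.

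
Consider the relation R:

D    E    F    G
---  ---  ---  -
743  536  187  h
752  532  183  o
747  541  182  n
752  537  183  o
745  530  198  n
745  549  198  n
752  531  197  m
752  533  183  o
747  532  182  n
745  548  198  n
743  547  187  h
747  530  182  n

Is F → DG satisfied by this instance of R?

Yes

F=187: 2 rows → {D,G} = (743, h), (743, h) ✓
F=183: 3 rows → {D,G} = (752, o), (752, o), (752, o) ✓
F=182: 3 rows → {D,G} = (747, n), (747, n), (747, n) ✓
F=198: 3 rows → {D,G} = (745, n), (745, n), (745, n) ✓
F=197: 1 row → {D,G} = (752, m) ✓
Every F value is associated with a single DG value, so F → DG holds.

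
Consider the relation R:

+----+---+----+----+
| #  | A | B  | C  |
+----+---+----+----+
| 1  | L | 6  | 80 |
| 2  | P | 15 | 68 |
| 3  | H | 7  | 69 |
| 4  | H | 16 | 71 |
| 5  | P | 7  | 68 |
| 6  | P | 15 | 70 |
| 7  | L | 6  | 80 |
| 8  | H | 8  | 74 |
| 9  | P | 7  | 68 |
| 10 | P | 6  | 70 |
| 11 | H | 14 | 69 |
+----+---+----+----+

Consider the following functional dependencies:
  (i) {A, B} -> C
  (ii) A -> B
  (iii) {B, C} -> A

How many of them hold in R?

1

(i) {A, B} -> C: (A=P, B=15): rows 2, 6 → C takes values {68, 70} — violation — fails.
(ii) A -> B: A=P: rows 2, 5, 6, 9, 10 → B takes values {15, 7, 6} — violation; A=H: rows 3, 4, 8, 11 → B takes values {7, 16, 8, 14} — violation — fails.
(iii) {B, C} -> A: every LHS value maps to a single RHS value — holds.
1 of the 3 dependencies holds.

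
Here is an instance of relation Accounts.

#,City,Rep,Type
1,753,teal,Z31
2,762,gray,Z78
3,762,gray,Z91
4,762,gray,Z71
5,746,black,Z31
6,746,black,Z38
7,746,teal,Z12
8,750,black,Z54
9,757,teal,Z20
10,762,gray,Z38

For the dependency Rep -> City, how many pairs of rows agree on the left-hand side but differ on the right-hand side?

Rep=teal: violating pairs (1,7), (1,9), (7,9) — 3 pairs.
Rep=gray: all 4 rows agree on City — 0 pairs.
Rep=black: violating pairs (5,8), (6,8) — 2 pairs.

5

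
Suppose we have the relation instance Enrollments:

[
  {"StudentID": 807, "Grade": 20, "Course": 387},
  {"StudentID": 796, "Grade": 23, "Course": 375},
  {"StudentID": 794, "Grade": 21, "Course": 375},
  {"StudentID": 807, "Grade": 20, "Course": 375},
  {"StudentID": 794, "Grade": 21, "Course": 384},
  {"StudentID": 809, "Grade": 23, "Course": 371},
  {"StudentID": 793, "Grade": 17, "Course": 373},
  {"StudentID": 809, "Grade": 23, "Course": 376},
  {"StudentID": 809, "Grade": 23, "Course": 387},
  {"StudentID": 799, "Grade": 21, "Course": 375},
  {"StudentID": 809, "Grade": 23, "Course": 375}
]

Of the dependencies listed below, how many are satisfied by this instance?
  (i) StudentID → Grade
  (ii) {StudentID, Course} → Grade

2

(i) StudentID → Grade: every LHS value maps to a single RHS value — holds.
(ii) {StudentID, Course} → Grade: every LHS value maps to a single RHS value — holds.
2 of the 2 dependencies hold.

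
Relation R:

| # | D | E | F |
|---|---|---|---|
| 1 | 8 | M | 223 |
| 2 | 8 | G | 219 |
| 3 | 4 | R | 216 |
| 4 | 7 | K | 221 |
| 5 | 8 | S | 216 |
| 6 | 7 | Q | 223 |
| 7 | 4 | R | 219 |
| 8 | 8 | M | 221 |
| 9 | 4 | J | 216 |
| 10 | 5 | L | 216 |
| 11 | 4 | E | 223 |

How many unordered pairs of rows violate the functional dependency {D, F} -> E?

(D=4, F=216): violating pairs (3,9) — 1 pair.

1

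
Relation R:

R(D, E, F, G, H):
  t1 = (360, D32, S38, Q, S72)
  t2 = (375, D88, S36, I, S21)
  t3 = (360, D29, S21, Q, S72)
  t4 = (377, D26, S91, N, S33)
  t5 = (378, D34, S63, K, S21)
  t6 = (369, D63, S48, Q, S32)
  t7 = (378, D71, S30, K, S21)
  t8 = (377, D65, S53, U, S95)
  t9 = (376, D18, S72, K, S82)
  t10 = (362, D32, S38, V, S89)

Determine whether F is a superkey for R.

Rows 1 and 10 have the same F value F=S38 but are distinct tuples, so F does not determine every attribute — not a superkey.

No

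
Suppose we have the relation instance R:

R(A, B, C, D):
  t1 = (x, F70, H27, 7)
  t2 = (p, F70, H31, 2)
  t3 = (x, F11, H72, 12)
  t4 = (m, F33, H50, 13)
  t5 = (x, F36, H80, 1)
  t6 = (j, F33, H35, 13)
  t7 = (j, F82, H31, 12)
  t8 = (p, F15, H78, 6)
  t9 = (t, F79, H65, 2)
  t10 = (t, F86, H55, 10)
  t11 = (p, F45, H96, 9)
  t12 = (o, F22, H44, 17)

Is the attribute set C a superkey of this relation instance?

No

Rows 2 and 7 have the same C value C=H31 but are distinct tuples, so C does not determine every attribute — not a superkey.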